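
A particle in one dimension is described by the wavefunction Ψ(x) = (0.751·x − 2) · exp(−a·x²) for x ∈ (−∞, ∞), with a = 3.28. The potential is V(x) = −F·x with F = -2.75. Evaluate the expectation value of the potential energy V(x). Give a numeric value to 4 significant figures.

-0.1557

⟨V⟩ = ∫ V(x)·|Ψ|² dx / ∫|Ψ|² dx.
Expand each integrand as polynomial × e^(−2ax²) and use ∫x^(2j)·e^(−2ax²) dx = (2j−1)!!/(4a)^j · √(π/(2a)), odd powers → 0; here √(π/(2a)) = 0.69203.
State is unnormalized: ∫|Ψ|² dx = 2.7979, and ∫Ψ*·V(x)·Ψ dx = -0.43573, so ⟨V⟩ = -0.43573 / 2.7979.
⟨V⟩ = -0.15574.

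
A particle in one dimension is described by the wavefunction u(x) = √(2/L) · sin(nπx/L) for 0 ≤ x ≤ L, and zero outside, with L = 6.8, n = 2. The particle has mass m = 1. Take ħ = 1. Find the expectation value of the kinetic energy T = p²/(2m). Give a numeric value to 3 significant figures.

0.427

T = −(ħ²/2m) d²/dx², so ⟨T⟩ = −(ħ²/2m) ∫ u*·u'' dx; with m = 1.
d/dx sin(nπx/L) = (nπ/L)·cos(nπx/L) and d²/dx² sin(nπx/L) = −(nπ/L)²·sin(nπx/L); on 0 ≤ x ≤ L, ∫sin²(nπx/L) dx = L/2 and ∫sin(nπx/L)·cos(nπx/L) dx = 0.
⟨T⟩ = 0.42689.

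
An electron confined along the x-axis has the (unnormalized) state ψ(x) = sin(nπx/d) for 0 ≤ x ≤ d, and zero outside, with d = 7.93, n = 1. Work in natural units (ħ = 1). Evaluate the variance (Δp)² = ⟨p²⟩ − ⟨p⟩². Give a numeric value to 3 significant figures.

Compute ⟨p⟩ and ⟨p²⟩ separately; (Δp)² = ⟨p²⟩ − ⟨p⟩².
d/dx sin(nπx/d) = (nπ/d)·cos(nπx/d) and d²/dx² sin(nπx/d) = −(nπ/d)²·sin(nπx/d); on 0 ≤ x ≤ d, ∫sin²(nπx/d) dx = d/2 and ∫sin(nπx/d)·cos(nπx/d) dx = 0.
Normalization: ∫|ψ|² dx = 3.9650.
⟨p⟩ = 0.0000 and ⟨p²⟩ = 0.15695.
(Δp)² = 0.15695 − (0.0000)² = 0.15695.

0.157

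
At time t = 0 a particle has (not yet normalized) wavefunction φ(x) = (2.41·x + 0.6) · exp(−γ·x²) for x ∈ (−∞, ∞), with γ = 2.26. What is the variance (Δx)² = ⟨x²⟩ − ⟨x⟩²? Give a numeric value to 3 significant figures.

0.151

Compute ⟨x⟩ and ⟨x²⟩ separately, then (Δx)² = ⟨x²⟩ − ⟨x⟩².
Expand each integrand as polynomial × e^(−2γx²) and use ∫x^(2j)·e^(−2γx²) dx = (2j−1)!!/(4γ)^j · √(π/(2γ)), odd powers → 0; here √(π/(2γ)) = 0.83369.
Normalization: ∫|φ|² dx = 0.83577.
⟨x⟩ = 0.31912 and ⟨x²⟩ = 0.25241.
(Δx)² = 0.25241 − (0.31912)² = 0.15057.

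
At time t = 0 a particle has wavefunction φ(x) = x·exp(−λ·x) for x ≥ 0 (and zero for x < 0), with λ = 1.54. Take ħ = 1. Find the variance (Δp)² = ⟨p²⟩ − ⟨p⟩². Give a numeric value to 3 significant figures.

2.37

Compute ⟨p⟩ and ⟨p²⟩ separately; (Δp)² = ⟨p²⟩ − ⟨p⟩².
Differentiate x·exp(−λ·x) with the product rule; every integrand then reduces to terms xʲ·e^(−2λx) on [0, ∞), with ∫₀^∞ xʲ·e^(−2λx) dx = j!/(2λ)^(j+1).
Normalization: ∫|φ|² dx = 0.068451.
⟨p⟩ = 0.0000 and ⟨p²⟩ = 2.3716.
(Δp)² = 2.3716 − (0.0000)² = 2.3716.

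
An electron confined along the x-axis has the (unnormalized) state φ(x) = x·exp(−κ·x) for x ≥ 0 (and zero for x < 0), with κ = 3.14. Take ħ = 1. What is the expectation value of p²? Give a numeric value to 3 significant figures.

9.86

p² φ = −ħ² d²φ/dx²; ⟨p²⟩ = −ħ² ∫ φ*·φ'' dx / ∫|φ|² dx.
Differentiate x·exp(−κ·x) with the product rule; every integrand then reduces to terms xʲ·e^(−2κx) on [0, ∞), with ∫₀^∞ xʲ·e^(−2κx) dx = j!/(2κ)^(j+1).
State is unnormalized: ∫|φ|² dx = 0.0080752, and ∫φ*·(−ħ² φ'') dx = 0.079618, so ⟨p²⟩ = 0.079618 / 0.0080752.
⟨p²⟩ = 9.8596.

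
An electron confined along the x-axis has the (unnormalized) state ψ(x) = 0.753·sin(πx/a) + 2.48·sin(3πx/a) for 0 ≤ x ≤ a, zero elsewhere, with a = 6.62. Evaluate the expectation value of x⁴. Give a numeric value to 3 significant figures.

⟨x⁴⟩ = ∫ x⁴·|ψ|² dx / ∫|ψ|² dx (integrals over the domain).
On 0 ≤ x ≤ a (j ≠ l): ∫sin²(jπx/a) dx = a/2, ∫sin(jπx/a)·sin(lπx/a) dx = 0; diagonal moments ∫x·sin²(jπx/a) dx = a²/4, ∫x²·sin²(jπx/a) dx = a³·(1/6 − 1/(4j²π²)); cross terms ∫x·sin(jπx/a)·sin(lπx/a) dx = 0 for j + l even and −4jla²/(π²(j² − l²)²) for j + l odd, ∫x²·sin(jπx/a)·sin(lπx/a) dx = (−1)^(j+l)·4jla³/(π²(j² − l²)²); higher powers the same way via product-to-sum and parts.
State is unnormalized: ∫|ψ|² dx = 22.235, and ∫ψ*·x⁴·ψ dx = 9259.7, so ⟨x⁴⟩ = 9259.7 / 22.235.
⟨x⁴⟩ = 416.45.

416.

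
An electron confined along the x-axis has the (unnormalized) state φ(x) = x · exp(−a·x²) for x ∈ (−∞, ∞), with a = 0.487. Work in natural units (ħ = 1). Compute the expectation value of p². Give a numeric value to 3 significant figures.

p² φ = −ħ² d²φ/dx²; ⟨p²⟩ = −ħ² ∫ φ*·φ'' dx / ∫|φ|² dx.
Expand each integrand as polynomial × e^(−2ax²) and use ∫x^(2j)·e^(−2ax²) dx = (2j−1)!!/(4a)^j · √(π/(2a)), odd powers → 0; here √(π/(2a)) = 1.7960. Differentiate with the product rule, d/dx e^(−ax²) = −2ax·e^(−ax²).
State is unnormalized: ∫|φ|² dx = 0.92195, and ∫φ*·(−ħ² φ'') dx = 1.3470, so ⟨p²⟩ = 1.3470 / 0.92195.
⟨p²⟩ = 1.4610.

1.46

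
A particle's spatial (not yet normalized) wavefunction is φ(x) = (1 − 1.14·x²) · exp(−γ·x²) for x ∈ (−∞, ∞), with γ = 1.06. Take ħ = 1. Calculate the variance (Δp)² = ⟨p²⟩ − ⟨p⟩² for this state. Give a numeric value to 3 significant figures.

3.19

Compute ⟨p⟩ and ⟨p²⟩ separately; (Δp)² = ⟨p²⟩ − ⟨p⟩².
Expand each integrand as polynomial × e^(−2γx²) and use ∫x^(2j)·e^(−2γx²) dx = (2j−1)!!/(4γ)^j · √(π/(2γ)), odd powers → 0; here √(π/(2γ)) = 1.2173. Differentiate with the product rule, d/dx e^(−γx²) = −2γx·e^(−γx²).
Normalization: ∫|φ|² dx = 0.82673.
⟨p⟩ = 0.0000 and ⟨p²⟩ = 3.1899.
(Δp)² = 3.1899 − (0.0000)² = 3.1899.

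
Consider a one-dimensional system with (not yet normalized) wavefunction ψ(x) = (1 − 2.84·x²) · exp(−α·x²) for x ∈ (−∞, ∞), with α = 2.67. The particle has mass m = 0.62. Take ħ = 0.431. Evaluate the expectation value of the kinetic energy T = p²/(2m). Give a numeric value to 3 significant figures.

1.19

T = −(ħ²/2m) d²/dx², so ⟨T⟩ = −(ħ²/2m) ∫ ψ*·ψ'' dx / ∫|ψ|² dx; with m = 0.62.
Expand each integrand as polynomial × e^(−2αx²) and use ∫x^(2j)·e^(−2αx²) dx = (2j−1)!!/(4α)^j · √(π/(2α)), odd powers → 0; here √(π/(2α)) = 0.76702. Differentiate with the product rule, d/dx e^(−αx²) = −2αx·e^(−αx²).
State is unnormalized: ∫|ψ|² dx = 0.52180, and ∫ψ*·(−ħ²/2m · ψ'') dx = 0.62182, so ⟨T⟩ = 0.62182 / 0.52180.
⟨T⟩ = 1.1917.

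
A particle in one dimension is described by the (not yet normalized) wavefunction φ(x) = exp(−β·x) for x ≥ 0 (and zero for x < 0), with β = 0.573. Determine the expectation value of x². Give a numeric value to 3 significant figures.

1.52

⟨x²⟩ = ∫ x²·|φ|² dx / ∫|φ|² dx (integrals over the domain).
Every integrand reduces to terms xʲ·e^(−2βx) on [0, ∞); use ∫₀^∞ xʲ·e^(−2βx) dx = j!/(2β)^(j+1).
State is unnormalized: ∫|φ|² dx = 0.87260, and ∫φ*·x²·φ dx = 1.3289, so ⟨x²⟩ = 1.3289 / 0.87260.
⟨x²⟩ = 1.5229.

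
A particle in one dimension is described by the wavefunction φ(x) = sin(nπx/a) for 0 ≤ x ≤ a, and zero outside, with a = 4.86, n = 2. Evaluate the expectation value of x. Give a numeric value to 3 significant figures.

2.43

⟨x⟩ = ∫ x·|φ|² dx / ∫|φ|² dx (integrals over the domain).
With sin²θ = (1 − cos2θ)/2 on 0 ≤ x ≤ a: ∫sin²(nπx/a) dx = a/2, ∫x·sin²(nπx/a) dx = a²/4, ∫x²·sin²(nπx/a) dx = a³·(1/6 − 1/(4n²π²)); higher powers xᵏ the same way, integrating xᵏ·cos(2nπx/a) by parts.
State is unnormalized: ∫|φ|² dx = 2.4300, and ∫φ*·x·φ dx = 5.9049, so ⟨x⟩ = 5.9049 / 2.4300.
⟨x⟩ = 2.4300.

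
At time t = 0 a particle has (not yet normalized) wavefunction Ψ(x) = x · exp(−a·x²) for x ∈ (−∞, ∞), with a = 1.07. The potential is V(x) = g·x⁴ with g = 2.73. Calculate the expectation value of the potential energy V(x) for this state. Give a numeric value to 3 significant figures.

2.24

⟨V⟩ = ∫ V(x)·|Ψ|² dx / ∫|Ψ|² dx.
Expand each integrand as polynomial × e^(−2ax²) and use ∫x^(2j)·e^(−2ax²) dx = (2j−1)!!/(4a)^j · √(π/(2a)), odd powers → 0; here √(π/(2a)) = 1.2116.
State is unnormalized: ∫|Ψ|² dx = 0.28309, and ∫Ψ*·V(x)·Ψ dx = 0.63284, so ⟨V⟩ = 0.63284 / 0.28309.
⟨V⟩ = 2.2355.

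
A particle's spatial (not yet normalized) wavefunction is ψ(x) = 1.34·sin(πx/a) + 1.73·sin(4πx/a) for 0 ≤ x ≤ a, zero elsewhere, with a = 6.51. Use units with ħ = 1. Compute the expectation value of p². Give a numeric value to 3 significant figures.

p² ψ = −ħ² d²ψ/dx²; ⟨p²⟩ = −ħ² ∫ ψ*·ψ'' dx / ∫|ψ|² dx.
d²/dx² sin(jπx/a) = −(jπ/a)²·sin(jπx/a); on 0 ≤ x ≤ a, ∫sin²(jπx/a) dx = a/2 and ∫sin(jπx/a)·sin(lπx/a) dx = 0 for j ≠ l, so only diagonal terms survive in ∫|ψ|² and ∫ψ·ψ″; ∫ψ·ψ′ dx = [ψ²/2] between the walls = 0.
State is unnormalized: ∫|ψ|² dx = 15.587, and ∫ψ*·(−ħ² ψ'') dx = 37.661, so ⟨p²⟩ = 37.661 / 15.587.
⟨p²⟩ = 2.4162.

2.42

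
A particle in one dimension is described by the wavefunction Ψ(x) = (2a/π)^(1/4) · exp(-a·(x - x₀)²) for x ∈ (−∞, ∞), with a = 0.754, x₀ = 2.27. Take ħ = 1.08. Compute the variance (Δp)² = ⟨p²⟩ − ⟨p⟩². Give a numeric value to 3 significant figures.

Compute ⟨p⟩ and ⟨p²⟩ separately; (Δp)² = ⟨p²⟩ − ⟨p⟩².
Gaussian moments (u = x − x₀): ∫u^(2j)·e^(−2au²) du = (2j−1)!!/(4a)^j · √(π/(2a)), odd powers integrate to 0; here √(π/(2a)) = 1.4434. Derivatives: d/dx e^(−au²) = −2au·e^(−au²), d²/dx² e^(−au²) = (4a²u² − 2a)·e^(−au²).
⟨p⟩ = 0.0000 and ⟨p²⟩ = 0.87947.
(Δp)² = 0.87947 − (0.0000)² = 0.87947.

0.879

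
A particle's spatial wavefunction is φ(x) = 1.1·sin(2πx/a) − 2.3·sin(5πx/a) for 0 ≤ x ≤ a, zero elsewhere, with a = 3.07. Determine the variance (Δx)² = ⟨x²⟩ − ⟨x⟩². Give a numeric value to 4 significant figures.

0.7457

Compute ⟨x⟩ and ⟨x²⟩ separately, then (Δx)² = ⟨x²⟩ − ⟨x⟩².
On 0 ≤ x ≤ a (j ≠ l): ∫sin²(jπx/a) dx = a/2, ∫sin(jπx/a)·sin(lπx/a) dx = 0; diagonal moments ∫x·sin²(jπx/a) dx = a²/4, ∫x²·sin²(jπx/a) dx = a³·(1/6 − 1/(4j²π²)); cross terms ∫x·sin(jπx/a)·sin(lπx/a) dx = 0 for j + l even and −4jla²/(π²(j² − l²)²) for j + l odd, ∫x²·sin(jπx/a)·sin(lπx/a) dx = (−1)^(j+l)·4jla³/(π²(j² − l²)²); higher powers the same way via product-to-sum and parts.
Normalization: ∫|φ|² dx = 9.9775.
⟨x⟩ = 1.5789 and ⟨x²⟩ = 3.2387.
(Δx)² = 3.2387 − (1.5789)² = 0.74571.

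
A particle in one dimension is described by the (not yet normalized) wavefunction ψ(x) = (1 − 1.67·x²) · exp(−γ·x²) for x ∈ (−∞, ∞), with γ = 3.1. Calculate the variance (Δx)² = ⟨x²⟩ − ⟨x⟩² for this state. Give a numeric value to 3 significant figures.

Compute ⟨x⟩ and ⟨x²⟩ separately, then (Δx)² = ⟨x²⟩ − ⟨x⟩².
Expand each integrand as polynomial × e^(−2γx²) and use ∫x^(2j)·e^(−2γx²) dx = (2j−1)!!/(4γ)^j · √(π/(2γ)), odd powers → 0; here √(π/(2γ)) = 0.71183.
Normalization: ∫|ψ|² dx = 0.55883.
⟨x⟩ = 0.0000 and ⟨x²⟩ = 0.047665.
(Δx)² = 0.047665 − (0.0000)² = 0.047665.

0.0477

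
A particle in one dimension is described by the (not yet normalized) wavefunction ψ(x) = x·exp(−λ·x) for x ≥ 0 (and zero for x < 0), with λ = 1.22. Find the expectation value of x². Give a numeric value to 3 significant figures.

2.02

⟨x²⟩ = ∫ x²·|ψ|² dx / ∫|ψ|² dx (integrals over the domain).
Every integrand reduces to terms xʲ·e^(−2λx) on [0, ∞); use ∫₀^∞ xʲ·e^(−2λx) dx = j!/(2λ)^(j+1).
State is unnormalized: ∫|ψ|² dx = 0.13768, and ∫ψ*·x²·ψ dx = 0.27750, so ⟨x²⟩ = 0.27750 / 0.13768.
⟨x²⟩ = 2.0156.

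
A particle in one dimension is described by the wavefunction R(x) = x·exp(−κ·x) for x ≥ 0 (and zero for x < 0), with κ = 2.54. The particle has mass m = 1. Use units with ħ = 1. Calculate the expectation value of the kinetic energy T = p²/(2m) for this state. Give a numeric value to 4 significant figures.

3.226

T = −(ħ²/2m) d²/dx², so ⟨T⟩ = −(ħ²/2m) ∫ R*·R'' dx / ∫|R|² dx; with m = 1.
Differentiate x·exp(−κ·x) with the product rule; every integrand then reduces to terms xʲ·e^(−2κx) on [0, ∞), with ∫₀^∞ xʲ·e^(−2κx) dx = j!/(2κ)^(j+1).
State is unnormalized: ∫|R|² dx = 0.015256, and ∫R*·(−ħ²/2m · R'') dx = 0.049213, so ⟨T⟩ = 0.049213 / 0.015256.
⟨T⟩ = 3.2258.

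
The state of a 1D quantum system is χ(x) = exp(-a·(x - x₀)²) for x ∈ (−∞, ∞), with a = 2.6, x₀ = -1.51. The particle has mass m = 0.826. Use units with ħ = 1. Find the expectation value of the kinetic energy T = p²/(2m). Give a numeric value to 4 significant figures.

1.574

T = −(ħ²/2m) d²/dx², so ⟨T⟩ = −(ħ²/2m) ∫ χ*·χ'' dx / ∫|χ|² dx; with m = 0.826.
Gaussian moments (u = x − x₀): ∫u^(2j)·e^(−2au²) du = (2j−1)!!/(4a)^j · √(π/(2a)), odd powers integrate to 0; here √(π/(2a)) = 0.77727. Derivatives: d/dx e^(−au²) = −2au·e^(−au²), d²/dx² e^(−au²) = (4a²u² − 2a)·e^(−au²).
State is unnormalized: ∫|χ|² dx = 0.77727, and ∫χ*·(−ħ²/2m · χ'') dx = 1.2233, so ⟨T⟩ = 1.2233 / 0.77727.
⟨T⟩ = 1.5738.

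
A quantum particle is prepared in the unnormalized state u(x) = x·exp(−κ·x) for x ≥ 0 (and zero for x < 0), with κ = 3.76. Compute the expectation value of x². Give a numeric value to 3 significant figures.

⟨x²⟩ = ∫ x²·|u|² dx / ∫|u|² dx (integrals over the domain).
Every integrand reduces to terms xʲ·e^(−2κx) on [0, ∞); use ∫₀^∞ xʲ·e^(−2κx) dx = j!/(2κ)^(j+1).
State is unnormalized: ∫|u|² dx = 0.0047030, and ∫u*·x²·u dx = 0.00099798, so ⟨x²⟩ = 0.00099798 / 0.0047030.
⟨x²⟩ = 0.21220.

0.212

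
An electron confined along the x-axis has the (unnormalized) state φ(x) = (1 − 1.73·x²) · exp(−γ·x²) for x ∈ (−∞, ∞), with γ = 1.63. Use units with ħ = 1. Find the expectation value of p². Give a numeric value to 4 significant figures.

4.847

p² φ = −ħ² d²φ/dx²; ⟨p²⟩ = −ħ² ∫ φ*·φ'' dx / ∫|φ|² dx.
Expand each integrand as polynomial × e^(−2γx²) and use ∫x^(2j)·e^(−2γx²) dx = (2j−1)!!/(4γ)^j · √(π/(2γ)), odd powers → 0; here √(π/(2γ)) = 0.98167. Differentiate with the product rule, d/dx e^(−γx²) = −2γx·e^(−γx²).
State is unnormalized: ∫|φ|² dx = 0.66806, and ∫φ*·(−ħ² φ'') dx = 3.2379, so ⟨p²⟩ = 3.2379 / 0.66806.
⟨p²⟩ = 4.8466.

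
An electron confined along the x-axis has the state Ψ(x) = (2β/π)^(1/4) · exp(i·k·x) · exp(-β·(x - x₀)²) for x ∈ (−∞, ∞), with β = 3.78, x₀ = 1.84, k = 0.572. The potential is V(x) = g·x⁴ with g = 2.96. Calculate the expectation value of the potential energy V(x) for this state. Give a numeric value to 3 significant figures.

37.9

⟨V⟩ = ∫ V(x)·|Ψ|² dx.
Gaussian moments (u = x − x₀): ∫u^(2j)·e^(−2βu²) du = (2j−1)!!/(4β)^j · √(π/(2β)), odd powers integrate to 0; here √(π/(2β)) = 0.64464.
⟨V⟩ = 37.944.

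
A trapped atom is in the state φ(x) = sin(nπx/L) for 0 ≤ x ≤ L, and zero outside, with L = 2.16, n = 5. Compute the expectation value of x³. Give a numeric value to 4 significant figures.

⟨x³⟩ = ∫ x³·|φ|² dx / ∫|φ|² dx (integrals over the domain).
With sin²θ = (1 − cos2θ)/2 on 0 ≤ x ≤ L: ∫sin²(nπx/L) dx = L/2, ∫x·sin²(nπx/L) dx = L²/4, ∫x²·sin²(nπx/L) dx = L³·(1/6 − 1/(4n²π²)); higher powers xᵏ the same way, integrating xᵏ·cos(2nπx/L) by parts.
State is unnormalized: ∫|φ|² dx = 1.0800, and ∫φ*·x³·φ dx = 2.6879, so ⟨x³⟩ = 2.6879 / 1.0800.
⟨x³⟩ = 2.4888.

2.489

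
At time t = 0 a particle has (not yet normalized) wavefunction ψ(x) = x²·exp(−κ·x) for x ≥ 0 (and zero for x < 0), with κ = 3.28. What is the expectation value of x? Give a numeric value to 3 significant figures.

⟨x⟩ = ∫ x·|ψ|² dx / ∫|ψ|² dx (integrals over the domain).
Every integrand reduces to terms xʲ·e^(−2κx) on [0, ∞); use ∫₀^∞ xʲ·e^(−2κx) dx = j!/(2κ)^(j+1).
State is unnormalized: ∫|ψ|² dx = 0.0019756, and ∫ψ*·x·ψ dx = 0.0015058, so ⟨x⟩ = 0.0015058 / 0.0019756.
⟨x⟩ = 0.76220.

0.762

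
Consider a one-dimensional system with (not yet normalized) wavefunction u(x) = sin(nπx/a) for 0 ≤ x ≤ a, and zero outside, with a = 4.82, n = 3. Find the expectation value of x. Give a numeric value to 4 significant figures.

2.410

⟨x⟩ = ∫ x·|u|² dx / ∫|u|² dx (integrals over the domain).
With sin²θ = (1 − cos2θ)/2 on 0 ≤ x ≤ a: ∫sin²(nπx/a) dx = a/2, ∫x·sin²(nπx/a) dx = a²/4, ∫x²·sin²(nπx/a) dx = a³·(1/6 − 1/(4n²π²)); higher powers xᵏ the same way, integrating xᵏ·cos(2nπx/a) by parts.
State is unnormalized: ∫|u|² dx = 2.4100, and ∫u*·x·u dx = 5.8081, so ⟨x⟩ = 5.8081 / 2.4100.
⟨x⟩ = 2.4100.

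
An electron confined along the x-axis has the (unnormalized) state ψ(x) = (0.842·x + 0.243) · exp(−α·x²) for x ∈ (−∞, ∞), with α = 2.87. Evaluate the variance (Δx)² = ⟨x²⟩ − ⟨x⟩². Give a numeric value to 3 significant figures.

Compute ⟨x⟩ and ⟨x²⟩ separately, then (Δx)² = ⟨x²⟩ − ⟨x⟩².
Expand each integrand as polynomial × e^(−2αx²) and use ∫x^(2j)·e^(−2αx²) dx = (2j−1)!!/(4α)^j · √(π/(2α)), odd powers → 0; here √(π/(2α)) = 0.73981.
Normalization: ∫|ψ|² dx = 0.089373.
⟨x⟩ = 0.29507 and ⟨x²⟩ = 0.17617.
(Δx)² = 0.17617 − (0.29507)² = 0.089104.

0.0891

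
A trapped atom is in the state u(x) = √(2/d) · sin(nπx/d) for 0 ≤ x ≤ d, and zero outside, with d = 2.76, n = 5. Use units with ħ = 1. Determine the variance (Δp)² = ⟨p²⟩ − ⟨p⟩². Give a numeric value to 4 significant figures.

Compute ⟨p⟩ and ⟨p²⟩ separately; (Δp)² = ⟨p²⟩ − ⟨p⟩².
d/dx sin(nπx/d) = (nπ/d)·cos(nπx/d) and d²/dx² sin(nπx/d) = −(nπ/d)²·sin(nπx/d); on 0 ≤ x ≤ d, ∫sin²(nπx/d) dx = d/2 and ∫sin(nπx/d)·cos(nπx/d) dx = 0.
⟨p⟩ = 0.0000 and ⟨p²⟩ = 32.391.
(Δp)² = 32.391 − (0.0000)² = 32.391.

32.39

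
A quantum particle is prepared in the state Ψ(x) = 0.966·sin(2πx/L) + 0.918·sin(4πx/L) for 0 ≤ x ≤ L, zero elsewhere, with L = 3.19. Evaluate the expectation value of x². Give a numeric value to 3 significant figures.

3.77

⟨x²⟩ = ∫ x²·|Ψ|² dx / ∫|Ψ|² dx (integrals over the domain).
On 0 ≤ x ≤ L (j ≠ l): ∫sin²(jπx/L) dx = L/2, ∫sin(jπx/L)·sin(lπx/L) dx = 0; diagonal moments ∫x·sin²(jπx/L) dx = L²/4, ∫x²·sin²(jπx/L) dx = L³·(1/6 − 1/(4j²π²)); cross terms ∫x·sin(jπx/L)·sin(lπx/L) dx = 0 for j + l even and −4jlL²/(π²(j² − l²)²) for j + l odd, ∫x²·sin(jπx/L)·sin(lπx/L) dx = (−1)^(j+l)·4jlL³/(π²(j² − l²)²); higher powers the same way via product-to-sum and parts.
State is unnormalized: ∫|Ψ|² dx = 2.8325, and ∫Ψ*·x²·Ψ dx = 10.669, so ⟨x²⟩ = 10.669 / 2.8325.
⟨x²⟩ = 3.7667.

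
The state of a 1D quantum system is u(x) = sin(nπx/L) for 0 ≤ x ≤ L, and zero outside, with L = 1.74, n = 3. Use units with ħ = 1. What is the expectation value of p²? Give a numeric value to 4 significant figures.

p² u = −ħ² d²u/dx²; ⟨p²⟩ = −ħ² ∫ u*·u'' dx / ∫|u|² dx.
d/dx sin(nπx/L) = (nπ/L)·cos(nπx/L) and d²/dx² sin(nπx/L) = −(nπ/L)²·sin(nπx/L); on 0 ≤ x ≤ L, ∫sin²(nπx/L) dx = L/2 and ∫sin(nπx/L)·cos(nπx/L) dx = 0.
State is unnormalized: ∫|u|² dx = 0.87000, and ∫u*·(−ħ² u'') dx = 25.525, so ⟨p²⟩ = 25.525 / 0.87000.
⟨p²⟩ = 29.339.

29.34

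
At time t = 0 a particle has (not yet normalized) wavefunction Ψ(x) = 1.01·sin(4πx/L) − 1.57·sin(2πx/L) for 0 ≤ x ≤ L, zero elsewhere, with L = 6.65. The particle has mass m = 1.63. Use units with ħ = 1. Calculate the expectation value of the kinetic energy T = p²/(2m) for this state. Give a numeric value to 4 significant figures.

T = −(ħ²/2m) d²/dx², so ⟨T⟩ = −(ħ²/2m) ∫ Ψ*·Ψ'' dx / ∫|Ψ|² dx; with m = 1.63.
d²/dx² sin(jπx/L) = −(jπ/L)²·sin(jπx/L); on 0 ≤ x ≤ L, ∫sin²(jπx/L) dx = L/2 and ∫sin(jπx/L)·sin(lπx/L) dx = 0 for j ≠ l, so only diagonal terms survive in ∫|Ψ|² and ∫Ψ·Ψ″; ∫Ψ·Ψ′ dx = [Ψ²/2] between the walls = 0.
State is unnormalized: ∫|Ψ|² dx = 11.588, and ∫Ψ*·(−ħ²/2m · Ψ'') dx = 5.9596, so ⟨T⟩ = 5.9596 / 11.588.
⟨T⟩ = 0.51431.

0.5143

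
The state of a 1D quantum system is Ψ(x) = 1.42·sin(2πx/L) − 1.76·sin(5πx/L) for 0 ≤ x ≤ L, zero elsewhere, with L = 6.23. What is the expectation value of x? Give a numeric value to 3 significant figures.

3.23

⟨x⟩ = ∫ x·|Ψ|² dx / ∫|Ψ|² dx (integrals over the domain).
On 0 ≤ x ≤ L (j ≠ l): ∫sin²(jπx/L) dx = L/2, ∫sin(jπx/L)·sin(lπx/L) dx = 0; diagonal moments ∫x·sin²(jπx/L) dx = L²/4, ∫x²·sin²(jπx/L) dx = L³·(1/6 − 1/(4j²π²)); cross terms ∫x·sin(jπx/L)·sin(lπx/L) dx = 0 for j + l even and −4jlL²/(π²(j² − l²)²) for j + l odd, ∫x²·sin(jπx/L)·sin(lπx/L) dx = (−1)^(j+l)·4jlL³/(π²(j² − l²)²); higher powers the same way via product-to-sum and parts.
State is unnormalized: ∫|Ψ|² dx = 15.930, and ∫Ψ*·x·Ψ dx = 51.405, so ⟨x⟩ = 51.405 / 15.930.
⟨x⟩ = 3.2269.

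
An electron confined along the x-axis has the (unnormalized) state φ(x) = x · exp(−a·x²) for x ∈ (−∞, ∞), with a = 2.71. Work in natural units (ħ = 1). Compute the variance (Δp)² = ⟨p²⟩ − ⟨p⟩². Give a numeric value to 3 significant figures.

Compute ⟨p⟩ and ⟨p²⟩ separately; (Δp)² = ⟨p²⟩ − ⟨p⟩².
Expand each integrand as polynomial × e^(−2ax²) and use ∫x^(2j)·e^(−2ax²) dx = (2j−1)!!/(4a)^j · √(π/(2a)), odd powers → 0; here √(π/(2a)) = 0.76133. Differentiate with the product rule, d/dx e^(−ax²) = −2ax·e^(−ax²).
Normalization: ∫|φ|² dx = 0.070234.
⟨p⟩ = 0.0000 and ⟨p²⟩ = 8.1300.
(Δp)² = 8.1300 − (0.0000)² = 8.1300.

8.13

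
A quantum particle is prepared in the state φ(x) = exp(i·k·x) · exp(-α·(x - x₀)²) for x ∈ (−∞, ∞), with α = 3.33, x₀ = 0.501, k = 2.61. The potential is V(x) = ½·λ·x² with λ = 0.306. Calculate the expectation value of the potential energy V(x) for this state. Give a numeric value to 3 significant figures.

⟨V⟩ = ∫ V(x)·|φ|² dx / ∫|φ|² dx.
Gaussian moments (u = x − x₀): ∫u^(2j)·e^(−2αu²) du = (2j−1)!!/(4α)^j · √(π/(2α)), odd powers integrate to 0; here √(π/(2α)) = 0.68681.
State is unnormalized: ∫|φ|² dx = 0.68681, and ∫φ*·V(x)·φ dx = 0.034265, so ⟨V⟩ = 0.034265 / 0.68681.
⟨V⟩ = 0.049890.

0.0499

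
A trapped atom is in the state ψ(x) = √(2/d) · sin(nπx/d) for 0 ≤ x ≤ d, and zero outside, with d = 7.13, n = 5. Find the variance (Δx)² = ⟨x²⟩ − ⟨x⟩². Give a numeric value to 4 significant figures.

4.133

Compute ⟨x⟩ and ⟨x²⟩ separately, then (Δx)² = ⟨x²⟩ − ⟨x⟩².
With sin²θ = (1 − cos2θ)/2 on 0 ≤ x ≤ d: ∫sin²(nπx/d) dx = d/2, ∫x·sin²(nπx/d) dx = d²/4, ∫x²·sin²(nπx/d) dx = d³·(1/6 − 1/(4n²π²)); higher powers xᵏ the same way, integrating xᵏ·cos(2nπx/d) by parts.
⟨x⟩ = 3.5650 and ⟨x²⟩ = 16.843.
(Δx)² = 16.843 − (3.5650)² = 4.1334.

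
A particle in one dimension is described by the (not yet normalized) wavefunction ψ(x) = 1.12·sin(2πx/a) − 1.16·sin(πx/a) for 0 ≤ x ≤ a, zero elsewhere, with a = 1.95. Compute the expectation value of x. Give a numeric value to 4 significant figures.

1.326

⟨x⟩ = ∫ x·|ψ|² dx / ∫|ψ|² dx (integrals over the domain).
On 0 ≤ x ≤ a (j ≠ l): ∫sin²(jπx/a) dx = a/2, ∫sin(jπx/a)·sin(lπx/a) dx = 0; diagonal moments ∫x·sin²(jπx/a) dx = a²/4, ∫x²·sin²(jπx/a) dx = a³·(1/6 − 1/(4j²π²)); cross terms ∫x·sin(jπx/a)·sin(lπx/a) dx = 0 for j + l even and −4jla²/(π²(j² − l²)²) for j + l odd, ∫x²·sin(jπx/a)·sin(lπx/a) dx = (−1)^(j+l)·4jla³/(π²(j² − l²)²); higher powers the same way via product-to-sum and parts.
State is unnormalized: ∫|ψ|² dx = 2.5350, and ∫ψ*·x·ψ dx = 3.3615, so ⟨x⟩ = 3.3615 / 2.5350.
⟨x⟩ = 1.3260.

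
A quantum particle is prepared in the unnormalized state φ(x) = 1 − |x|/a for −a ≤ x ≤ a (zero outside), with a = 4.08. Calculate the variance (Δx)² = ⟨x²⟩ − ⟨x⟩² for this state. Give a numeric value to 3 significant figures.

Compute ⟨x⟩ and ⟨x²⟩ separately, then (Δx)² = ⟨x²⟩ − ⟨x⟩².
φ is even, so ∫ over [−a, a] = 2∫₀ᵃ with φ = 1 − x/a there: ∫₀ᵃ (1 − x/a)² dx = a/3, ∫₀ᵃ x²(1 − x/a)² dx = a³/30, ∫₀ᵃ x⁴(1 − x/a)² dx = a⁵/105.
Normalization: ∫|φ|² dx = 2.7200.
⟨x⟩ = 0.0000 and ⟨x²⟩ = 1.6646.
(Δx)² = 1.6646 − (0.0000)² = 1.6646.

1.66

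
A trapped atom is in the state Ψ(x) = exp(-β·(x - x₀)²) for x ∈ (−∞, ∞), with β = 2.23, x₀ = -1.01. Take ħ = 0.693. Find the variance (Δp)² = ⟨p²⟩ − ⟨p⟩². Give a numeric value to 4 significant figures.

Compute ⟨p⟩ and ⟨p²⟩ separately; (Δp)² = ⟨p²⟩ − ⟨p⟩².
Gaussian moments (u = x − x₀): ∫u^(2j)·e^(−2βu²) du = (2j−1)!!/(4β)^j · √(π/(2β)), odd powers integrate to 0; here √(π/(2β)) = 0.83928. Derivatives: d/dx e^(−βu²) = −2βu·e^(−βu²), d²/dx² e^(−βu²) = (4β²u² − 2β)·e^(−βu²).
Normalization: ∫|Ψ|² dx = 0.83928.
⟨p⟩ = 0.0000 and ⟨p²⟩ = 1.0710.
(Δp)² = 1.0710 − (0.0000)² = 1.0710.

1.071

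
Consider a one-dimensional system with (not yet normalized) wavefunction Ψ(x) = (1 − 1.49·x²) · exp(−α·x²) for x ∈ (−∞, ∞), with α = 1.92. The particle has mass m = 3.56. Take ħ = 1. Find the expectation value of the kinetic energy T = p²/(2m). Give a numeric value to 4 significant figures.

T = −(ħ²/2m) d²/dx², so ⟨T⟩ = −(ħ²/2m) ∫ Ψ*·Ψ'' dx / ∫|Ψ|² dx; with m = 3.56.
Expand each integrand as polynomial × e^(−2αx²) and use ∫x^(2j)·e^(−2αx²) dx = (2j−1)!!/(4α)^j · √(π/(2α)), odd powers → 0; here √(π/(2α)) = 0.90450. Differentiate with the product rule, d/dx e^(−αx²) = −2αx·e^(−αx²).
State is unnormalized: ∫|Ψ|² dx = 0.65567, and ∫Ψ*·(−ħ²/2m · Ψ'') dx = 0.40282, so ⟨T⟩ = 0.40282 / 0.65567.
⟨T⟩ = 0.61436.

0.6144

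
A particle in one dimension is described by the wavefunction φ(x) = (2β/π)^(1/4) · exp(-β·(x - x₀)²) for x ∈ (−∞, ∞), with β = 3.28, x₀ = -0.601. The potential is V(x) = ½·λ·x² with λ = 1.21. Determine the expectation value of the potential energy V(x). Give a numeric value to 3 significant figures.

⟨V⟩ = ∫ V(x)·|φ|² dx.
Gaussian moments (u = x − x₀): ∫u^(2j)·e^(−2βu²) du = (2j−1)!!/(4β)^j · √(π/(2β)), odd powers integrate to 0; here √(π/(2β)) = 0.69203.
⟨V⟩ = 0.26464.

0.265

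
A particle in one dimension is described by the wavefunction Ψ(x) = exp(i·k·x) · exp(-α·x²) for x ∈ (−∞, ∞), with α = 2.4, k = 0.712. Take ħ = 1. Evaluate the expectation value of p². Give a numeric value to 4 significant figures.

p² Ψ = −ħ² d²Ψ/dx²; ⟨p²⟩ = −ħ² ∫ Ψ*·Ψ'' dx / ∫|Ψ|² dx.
Gaussian moments: ∫x^(2j)·e^(−2αx²) dx = (2j−1)!!/(4α)^j · √(π/(2α)), odd powers integrate to 0; here √(π/(2α)) = 0.80901. Derivatives: Ψ′ = (ik − 2αx)·Ψ, Ψ″ = ((ik − 2αx)² − 2α)·Ψ; the odd-in-x pieces drop out.
State is unnormalized: ∫|Ψ|² dx = 0.80901, and ∫Ψ*·(−ħ² Ψ'') dx = 2.3517, so ⟨p²⟩ = 2.3517 / 0.80901.
⟨p²⟩ = 2.9069.

2.907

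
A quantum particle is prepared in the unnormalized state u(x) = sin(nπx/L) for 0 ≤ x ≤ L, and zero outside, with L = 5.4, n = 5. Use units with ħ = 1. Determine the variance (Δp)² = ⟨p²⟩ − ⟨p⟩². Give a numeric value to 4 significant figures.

Compute ⟨p⟩ and ⟨p²⟩ separately; (Δp)² = ⟨p²⟩ − ⟨p⟩².
d/dx sin(nπx/L) = (nπ/L)·cos(nπx/L) and d²/dx² sin(nπx/L) = −(nπ/L)²·sin(nπx/L); on 0 ≤ x ≤ L, ∫sin²(nπx/L) dx = L/2 and ∫sin(nπx/L)·cos(nπx/L) dx = 0.
Normalization: ∫|u|² dx = 2.7000.
⟨p⟩ = 0.0000 and ⟨p²⟩ = 8.4616.
(Δp)² = 8.4616 − (0.0000)² = 8.4616.

8.462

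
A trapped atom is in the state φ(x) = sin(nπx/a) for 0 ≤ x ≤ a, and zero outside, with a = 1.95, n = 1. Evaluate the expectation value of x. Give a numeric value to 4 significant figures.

0.9750

⟨x⟩ = ∫ x·|φ|² dx / ∫|φ|² dx (integrals over the domain).
With sin²θ = (1 − cos2θ)/2 on 0 ≤ x ≤ a: ∫sin²(nπx/a) dx = a/2, ∫x·sin²(nπx/a) dx = a²/4, ∫x²·sin²(nπx/a) dx = a³·(1/6 − 1/(4n²π²)); higher powers xᵏ the same way, integrating xᵏ·cos(2nπx/a) by parts.
State is unnormalized: ∫|φ|² dx = 0.97500, and ∫φ*·x·φ dx = 0.95063, so ⟨x⟩ = 0.95063 / 0.97500.
⟨x⟩ = 0.97500.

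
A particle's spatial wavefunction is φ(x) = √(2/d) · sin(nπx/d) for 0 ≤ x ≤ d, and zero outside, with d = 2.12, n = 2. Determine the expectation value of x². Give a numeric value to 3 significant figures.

1.44

⟨x²⟩ = ∫ x²·|φ|² dx (integrals over the domain).
With sin²θ = (1 − cos2θ)/2 on 0 ≤ x ≤ d: ∫sin²(nπx/d) dx = d/2, ∫x·sin²(nπx/d) dx = d²/4, ∫x²·sin²(nπx/d) dx = d³·(1/6 − 1/(4n²π²)); higher powers xᵏ the same way, integrating xᵏ·cos(2nπx/d) by parts.
⟨x²⟩ = 1.4412.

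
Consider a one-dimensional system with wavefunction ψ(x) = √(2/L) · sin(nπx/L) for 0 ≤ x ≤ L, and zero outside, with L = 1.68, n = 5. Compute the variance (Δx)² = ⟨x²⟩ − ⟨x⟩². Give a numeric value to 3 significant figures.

Compute ⟨x⟩ and ⟨x²⟩ separately, then (Δx)² = ⟨x²⟩ − ⟨x⟩².
With sin²θ = (1 − cos2θ)/2 on 0 ≤ x ≤ L: ∫sin²(nπx/L) dx = L/2, ∫x·sin²(nπx/L) dx = L²/4, ∫x²·sin²(nπx/L) dx = L³·(1/6 − 1/(4n²π²)); higher powers xᵏ the same way, integrating xᵏ·cos(2nπx/L) by parts.
⟨x⟩ = 0.84000 and ⟨x²⟩ = 0.93508.
(Δx)² = 0.93508 − (0.84000)² = 0.22948.

0.229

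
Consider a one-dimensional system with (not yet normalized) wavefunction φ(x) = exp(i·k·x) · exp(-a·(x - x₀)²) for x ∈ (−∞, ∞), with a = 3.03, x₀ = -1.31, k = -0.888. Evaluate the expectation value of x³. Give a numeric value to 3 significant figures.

-2.57

⟨x³⟩ = ∫ x³·|φ|² dx / ∫|φ|² dx (integrals over the domain).
Gaussian moments (u = x − x₀): ∫u^(2j)·e^(−2au²) du = (2j−1)!!/(4a)^j · √(π/(2a)), odd powers integrate to 0; here √(π/(2a)) = 0.72001.
State is unnormalized: ∫|φ|² dx = 0.72001, and ∫φ*·x³·φ dx = -1.8521, so ⟨x³⟩ = -1.8521 / 0.72001.
⟨x³⟩ = -2.5723.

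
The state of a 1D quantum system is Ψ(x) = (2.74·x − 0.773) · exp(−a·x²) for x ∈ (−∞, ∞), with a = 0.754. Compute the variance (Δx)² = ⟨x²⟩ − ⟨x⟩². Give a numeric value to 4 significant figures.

0.6593

Compute ⟨x⟩ and ⟨x²⟩ separately, then (Δx)² = ⟨x²⟩ − ⟨x⟩².
Expand each integrand as polynomial × e^(−2ax²) and use ∫x^(2j)·e^(−2ax²) dx = (2j−1)!!/(4a)^j · √(π/(2a)), odd powers → 0; here √(π/(2a)) = 1.4434.
Normalization: ∫|Ψ|² dx = 4.4553.
⟨x⟩ = -0.45501 and ⟨x²⟩ = 0.86633.
(Δx)² = 0.86633 − (-0.45501)² = 0.65929.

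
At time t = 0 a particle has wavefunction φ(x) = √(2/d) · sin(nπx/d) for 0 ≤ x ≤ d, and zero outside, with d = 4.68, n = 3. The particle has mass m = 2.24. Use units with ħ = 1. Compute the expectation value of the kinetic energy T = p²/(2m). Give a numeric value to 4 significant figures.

T = −(ħ²/2m) d²/dx², so ⟨T⟩ = −(ħ²/2m) ∫ φ*·φ'' dx; with m = 2.24.
d/dx sin(nπx/d) = (nπ/d)·cos(nπx/d) and d²/dx² sin(nπx/d) = −(nπ/d)²·sin(nπx/d); on 0 ≤ x ≤ d, ∫sin²(nπx/d) dx = d/2 and ∫sin(nπx/d)·cos(nπx/d) dx = 0.
⟨T⟩ = 0.90526.

0.9053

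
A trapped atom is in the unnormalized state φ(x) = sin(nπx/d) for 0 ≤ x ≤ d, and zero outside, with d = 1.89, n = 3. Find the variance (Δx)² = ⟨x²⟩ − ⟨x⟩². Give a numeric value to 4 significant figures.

Compute ⟨x⟩ and ⟨x²⟩ separately, then (Δx)² = ⟨x²⟩ − ⟨x⟩².
With sin²θ = (1 − cos2θ)/2 on 0 ≤ x ≤ d: ∫sin²(nπx/d) dx = d/2, ∫x·sin²(nπx/d) dx = d²/4, ∫x²·sin²(nπx/d) dx = d³·(1/6 − 1/(4n²π²)); higher powers xᵏ the same way, integrating xᵏ·cos(2nπx/d) by parts.
Normalization: ∫|φ|² dx = 0.94500.
⟨x⟩ = 0.94500 and ⟨x²⟩ = 1.1706.
(Δx)² = 1.1706 − (0.94500)² = 0.27757.

0.2776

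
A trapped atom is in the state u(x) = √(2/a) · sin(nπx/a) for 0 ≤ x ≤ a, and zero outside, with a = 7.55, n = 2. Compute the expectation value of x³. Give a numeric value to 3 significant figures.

⟨x³⟩ = ∫ x³·|u|² dx (integrals over the domain).
With sin²θ = (1 − cos2θ)/2 on 0 ≤ x ≤ a: ∫sin²(nπx/a) dx = a/2, ∫x·sin²(nπx/a) dx = a²/4, ∫x²·sin²(nπx/a) dx = a³·(1/6 − 1/(4n²π²)); higher powers xᵏ the same way, integrating xᵏ·cos(2nπx/a) by parts.
⟨x³⟩ = 99.416.

99.4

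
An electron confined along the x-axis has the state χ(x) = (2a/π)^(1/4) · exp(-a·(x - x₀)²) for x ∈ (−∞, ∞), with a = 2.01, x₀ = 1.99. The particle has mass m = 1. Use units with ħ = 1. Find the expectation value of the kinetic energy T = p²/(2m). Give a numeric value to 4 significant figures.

T = −(ħ²/2m) d²/dx², so ⟨T⟩ = −(ħ²/2m) ∫ χ*·χ'' dx; with m = 1.
Gaussian moments (u = x − x₀): ∫u^(2j)·e^(−2au²) du = (2j−1)!!/(4a)^j · √(π/(2a)), odd powers integrate to 0; here √(π/(2a)) = 0.88402. Derivatives: d/dx e^(−au²) = −2au·e^(−au²), d²/dx² e^(−au²) = (4a²u² − 2a)·e^(−au²).
⟨T⟩ = 1.0050.

1.005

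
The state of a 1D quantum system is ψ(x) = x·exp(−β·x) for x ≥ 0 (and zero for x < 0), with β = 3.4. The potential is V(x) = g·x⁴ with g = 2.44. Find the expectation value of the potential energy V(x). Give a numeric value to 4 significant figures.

0.4108

⟨V⟩ = ∫ V(x)·|ψ|² dx / ∫|ψ|² dx.
Every integrand reduces to terms xʲ·e^(−2βx) on [0, ∞); use ∫₀^∞ xʲ·e^(−2βx) dx = j!/(2β)^(j+1).
State is unnormalized: ∫|ψ|² dx = 0.0063607, and ∫ψ*·V(x)·ψ dx = 0.0026131, so ⟨V⟩ = 0.0026131 / 0.0063607.
⟨V⟩ = 0.41082.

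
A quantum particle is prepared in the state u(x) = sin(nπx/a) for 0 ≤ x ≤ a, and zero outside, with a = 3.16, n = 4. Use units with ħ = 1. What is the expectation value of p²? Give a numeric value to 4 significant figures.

p² u = −ħ² d²u/dx²; ⟨p²⟩ = −ħ² ∫ u*·u'' dx / ∫|u|² dx.
d/dx sin(nπx/a) = (nπ/a)·cos(nπx/a) and d²/dx² sin(nπx/a) = −(nπ/a)²·sin(nπx/a); on 0 ≤ x ≤ a, ∫sin²(nπx/a) dx = a/2 and ∫sin(nπx/a)·cos(nπx/a) dx = 0.
State is unnormalized: ∫|u|² dx = 1.5800, and ∫u*·(−ħ² u'') dx = 24.986, so ⟨p²⟩ = 24.986 / 1.5800.
⟨p²⟩ = 15.814.

15.81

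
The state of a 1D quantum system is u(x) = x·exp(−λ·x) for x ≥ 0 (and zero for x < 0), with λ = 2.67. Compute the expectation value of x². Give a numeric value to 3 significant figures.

⟨x²⟩ = ∫ x²·|u|² dx / ∫|u|² dx (integrals over the domain).
Every integrand reduces to terms xʲ·e^(−2λx) on [0, ∞); use ∫₀^∞ xʲ·e^(−2λx) dx = j!/(2λ)^(j+1).
State is unnormalized: ∫|u|² dx = 0.013134, and ∫u*·x²·u dx = 0.0055272, so ⟨x²⟩ = 0.0055272 / 0.013134.
⟨x²⟩ = 0.42082.

0.421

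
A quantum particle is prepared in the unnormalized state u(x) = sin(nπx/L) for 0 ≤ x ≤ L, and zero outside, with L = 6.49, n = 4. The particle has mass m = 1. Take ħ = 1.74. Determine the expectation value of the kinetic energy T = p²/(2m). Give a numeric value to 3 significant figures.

5.68

T = −(ħ²/2m) d²/dx², so ⟨T⟩ = −(ħ²/2m) ∫ u*·u'' dx / ∫|u|² dx; with m = 1.
d/dx sin(nπx/L) = (nπ/L)·cos(nπx/L) and d²/dx² sin(nπx/L) = −(nπ/L)²·sin(nπx/L); on 0 ≤ x ≤ L, ∫sin²(nπx/L) dx = L/2 and ∫sin(nπx/L)·cos(nπx/L) dx = 0.
State is unnormalized: ∫|u|² dx = 3.2450, and ∫u*·(−ħ²/2m · u'') dx = 18.417, so ⟨T⟩ = 18.417 / 3.2450.
⟨T⟩ = 5.6754.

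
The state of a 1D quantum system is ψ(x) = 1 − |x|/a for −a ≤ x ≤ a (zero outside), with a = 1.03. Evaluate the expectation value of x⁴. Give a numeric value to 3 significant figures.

0.0322

⟨x⁴⟩ = ∫ x⁴·|ψ|² dx / ∫|ψ|² dx (integrals over the domain).
ψ is even, so ∫ over [−a, a] = 2∫₀ᵃ with ψ = 1 − x/a there: ∫₀ᵃ (1 − x/a)² dx = a/3, ∫₀ᵃ x²(1 − x/a)² dx = a³/30, ∫₀ᵃ x⁴(1 − x/a)² dx = a⁵/105.
State is unnormalized: ∫|ψ|² dx = 0.68667, and ∫ψ*·x⁴·ψ dx = 0.022081, so ⟨x⁴⟩ = 0.022081 / 0.68667.
⟨x⁴⟩ = 0.032157.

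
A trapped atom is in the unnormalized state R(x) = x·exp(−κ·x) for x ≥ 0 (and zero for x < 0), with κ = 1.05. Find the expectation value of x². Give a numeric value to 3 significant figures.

⟨x²⟩ = ∫ x²·|R|² dx / ∫|R|² dx (integrals over the domain).
Every integrand reduces to terms xʲ·e^(−2κx) on [0, ∞); use ∫₀^∞ xʲ·e^(−2κx) dx = j!/(2κ)^(j+1).
State is unnormalized: ∫|R|² dx = 0.21596, and ∫R*·x²·R dx = 0.58764, so ⟨x²⟩ = 0.58764 / 0.21596.
⟨x²⟩ = 2.7211.

2.72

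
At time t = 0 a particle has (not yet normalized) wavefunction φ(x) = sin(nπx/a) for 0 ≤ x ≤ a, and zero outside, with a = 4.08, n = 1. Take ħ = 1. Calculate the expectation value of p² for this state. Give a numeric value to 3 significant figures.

0.593

p² φ = −ħ² d²φ/dx²; ⟨p²⟩ = −ħ² ∫ φ*·φ'' dx / ∫|φ|² dx.
d/dx sin(nπx/a) = (nπ/a)·cos(nπx/a) and d²/dx² sin(nπx/a) = −(nπ/a)²·sin(nπx/a); on 0 ≤ x ≤ a, ∫sin²(nπx/a) dx = a/2 and ∫sin(nπx/a)·cos(nπx/a) dx = 0.
State is unnormalized: ∫|φ|² dx = 2.0400, and ∫φ*·(−ħ² φ'') dx = 1.2095, so ⟨p²⟩ = 1.2095 / 2.0400.
⟨p²⟩ = 0.59290.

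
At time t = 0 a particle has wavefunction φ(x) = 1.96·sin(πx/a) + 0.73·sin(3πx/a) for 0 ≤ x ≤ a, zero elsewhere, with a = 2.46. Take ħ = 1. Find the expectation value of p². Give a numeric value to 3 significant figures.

p² φ = −ħ² d²φ/dx²; ⟨p²⟩ = −ħ² ∫ φ*·φ'' dx / ∫|φ|² dx.
d²/dx² sin(jπx/a) = −(jπ/a)²·sin(jπx/a); on 0 ≤ x ≤ a, ∫sin²(jπx/a) dx = a/2 and ∫sin(jπx/a)·sin(lπx/a) dx = 0 for j ≠ l, so only diagonal terms survive in ∫|φ|² and ∫φ·φ″; ∫φ·φ′ dx = [φ²/2] between the walls = 0.
State is unnormalized: ∫|φ|² dx = 5.3806, and ∫φ*·(−ħ² φ'') dx = 17.327, so ⟨p²⟩ = 17.327 / 5.3806.
⟨p²⟩ = 3.2203.

3.22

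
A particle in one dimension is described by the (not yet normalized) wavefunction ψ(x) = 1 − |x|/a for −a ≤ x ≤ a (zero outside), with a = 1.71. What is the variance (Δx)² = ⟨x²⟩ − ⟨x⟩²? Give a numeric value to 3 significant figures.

Compute ⟨x⟩ and ⟨x²⟩ separately, then (Δx)² = ⟨x²⟩ − ⟨x⟩².
ψ is even, so ∫ over [−a, a] = 2∫₀ᵃ with ψ = 1 − x/a there: ∫₀ᵃ (1 − x/a)² dx = a/3, ∫₀ᵃ x²(1 − x/a)² dx = a³/30, ∫₀ᵃ x⁴(1 − x/a)² dx = a⁵/105.
Normalization: ∫|ψ|² dx = 1.1400.
⟨x⟩ = 0.0000 and ⟨x²⟩ = 0.29241.
(Δx)² = 0.29241 − (0.0000)² = 0.29241.

0.292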